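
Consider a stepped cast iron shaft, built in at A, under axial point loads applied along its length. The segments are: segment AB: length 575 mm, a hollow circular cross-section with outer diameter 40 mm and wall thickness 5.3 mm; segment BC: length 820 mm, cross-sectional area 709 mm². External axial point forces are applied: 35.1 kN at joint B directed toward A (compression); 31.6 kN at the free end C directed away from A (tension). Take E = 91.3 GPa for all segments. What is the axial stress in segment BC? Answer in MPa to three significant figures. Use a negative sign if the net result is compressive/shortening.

44.6 MPa

Internal axial forces (sectioning from the free end, tension +): N_BC = 31.6 kN, N_AB = -3.5 kN.
σ_BC = N_BC/A_BC = 31600/709 = 44.57 MPa.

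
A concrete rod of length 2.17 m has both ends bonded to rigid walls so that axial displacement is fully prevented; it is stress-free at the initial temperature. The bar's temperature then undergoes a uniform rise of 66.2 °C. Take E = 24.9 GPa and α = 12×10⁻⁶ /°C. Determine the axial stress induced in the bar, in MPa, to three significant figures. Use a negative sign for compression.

Free thermal expansion αLΔT = 12e-6 · 2170 · 66.2 = 1.724 mm.
The walls impose strain ε = −(1.724)/2170 = -7.9440e-04; σ = Eε = 24900 · -7.9440e-04 = -19.78 MPa.

-19.8 MPa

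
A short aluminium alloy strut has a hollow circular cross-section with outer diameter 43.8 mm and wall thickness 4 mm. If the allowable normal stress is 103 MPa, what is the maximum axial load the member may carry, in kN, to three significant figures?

51.5 kN

A = 500.1 mm².
P_max = σ_allow · A = 103 · 500.1 = 51510 N = 51.51 kN.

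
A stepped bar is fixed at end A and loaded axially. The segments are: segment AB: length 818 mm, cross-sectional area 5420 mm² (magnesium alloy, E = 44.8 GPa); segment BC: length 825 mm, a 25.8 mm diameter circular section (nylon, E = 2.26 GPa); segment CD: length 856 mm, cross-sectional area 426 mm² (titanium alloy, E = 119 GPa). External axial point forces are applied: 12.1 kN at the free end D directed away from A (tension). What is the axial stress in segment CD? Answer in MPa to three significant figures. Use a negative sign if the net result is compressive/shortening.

28.4 MPa

Internal axial forces (sectioning from the free end, tension +): N_CD = 12.1 kN, N_BC = 12.1 kN, N_AB = 12.1 kN.
σ_CD = N_CD/A_CD = 12100/426 = 28.4 MPa.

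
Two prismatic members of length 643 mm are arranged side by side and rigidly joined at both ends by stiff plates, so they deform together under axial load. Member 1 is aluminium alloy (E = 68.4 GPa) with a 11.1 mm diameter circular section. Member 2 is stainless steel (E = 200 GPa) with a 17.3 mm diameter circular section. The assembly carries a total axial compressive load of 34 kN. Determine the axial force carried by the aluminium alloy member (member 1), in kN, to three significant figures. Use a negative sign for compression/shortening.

-4.20 kN

A_1 = 96.77 mm².
A_2 = 235.1 mm².
Equal strain + equilibrium ⇒ each member carries load in proportion to AE: A₁E₁ = 6619000 N, A₂E₂ = 47010000 N, ΣAE = 53630000 N.
F₁ = P·A₁E₁/ΣAE = -34000·6619000/53630000 = -4196 N.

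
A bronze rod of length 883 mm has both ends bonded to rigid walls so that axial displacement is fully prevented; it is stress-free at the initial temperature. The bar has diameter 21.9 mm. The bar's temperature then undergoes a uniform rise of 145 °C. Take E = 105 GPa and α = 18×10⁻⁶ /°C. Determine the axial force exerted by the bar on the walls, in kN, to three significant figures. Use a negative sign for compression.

-103 kN

Free thermal expansion αLΔT = 18e-6 · 883 · 145 = 2.305 mm.
The walls impose strain ε = −(2.305)/883 = -2.6100e-03; σ = Eε = 105000 · -2.6100e-03 = -274.1 MPa.
Wall reaction R = σ·A = -274.1·376.7 = -103200 N = -103.2 kN.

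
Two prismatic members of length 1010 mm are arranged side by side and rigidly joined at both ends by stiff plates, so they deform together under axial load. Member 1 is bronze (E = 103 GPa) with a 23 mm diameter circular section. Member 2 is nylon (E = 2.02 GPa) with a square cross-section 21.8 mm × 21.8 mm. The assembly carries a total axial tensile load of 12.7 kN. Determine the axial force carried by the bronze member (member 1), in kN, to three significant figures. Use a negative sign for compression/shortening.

A_1 = 415.5 mm².
A_2 = 475.2 mm².
Equal strain + equilibrium ⇒ each member carries load in proportion to AE: A₁E₁ = 42790000 N, A₂E₂ = 960000 N, ΣAE = 43750000 N.
F₁ = P·A₁E₁/ΣAE = 12700·42790000/43750000 = 12420 N.

12.4 kN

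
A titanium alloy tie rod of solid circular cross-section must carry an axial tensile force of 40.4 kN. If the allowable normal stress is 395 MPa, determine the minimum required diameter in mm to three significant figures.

Required area A ≥ P/σ_allow = 40400/395 = 102.3 mm².
For a solid circular section, d ≥ √(4A/π) = 11.41 mm.

11.4 mm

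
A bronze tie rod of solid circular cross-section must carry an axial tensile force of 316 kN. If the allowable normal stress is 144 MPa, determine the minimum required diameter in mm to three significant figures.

52.9 mm

Required area A ≥ P/σ_allow = 316000/144 = 2194 mm².
For a solid circular section, d ≥ √(4A/π) = 52.86 mm.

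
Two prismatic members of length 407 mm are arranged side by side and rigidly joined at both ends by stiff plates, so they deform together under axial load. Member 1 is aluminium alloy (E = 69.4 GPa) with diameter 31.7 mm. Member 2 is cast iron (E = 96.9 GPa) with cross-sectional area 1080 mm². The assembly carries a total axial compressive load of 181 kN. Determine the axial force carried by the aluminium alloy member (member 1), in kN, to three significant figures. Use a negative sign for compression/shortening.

A_1 = 789.2 mm².
Equal strain + equilibrium ⇒ each member carries load in proportion to AE: A₁E₁ = 54770000 N, A₂E₂ = 104700000 N, ΣAE = 159400000 N.
F₁ = P·A₁E₁/ΣAE = -181000·54770000/159400000 = -62190 N.

-62.2 kN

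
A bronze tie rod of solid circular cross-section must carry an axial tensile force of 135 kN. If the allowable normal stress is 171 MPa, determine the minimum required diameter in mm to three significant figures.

Required area A ≥ P/σ_allow = 135000/171 = 789.5 mm².
For a solid circular section, d ≥ √(4A/π) = 31.7 mm.

31.7 mm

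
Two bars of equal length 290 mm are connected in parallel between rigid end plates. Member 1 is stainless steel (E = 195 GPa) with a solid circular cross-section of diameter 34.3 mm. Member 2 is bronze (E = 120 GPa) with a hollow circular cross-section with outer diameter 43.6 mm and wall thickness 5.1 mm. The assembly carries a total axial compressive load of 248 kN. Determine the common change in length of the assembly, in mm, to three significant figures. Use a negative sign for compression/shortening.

A_1 = 924 mm².
A_2 = 616.9 mm².
Equal strain + equilibrium ⇒ each member carries load in proportion to AE: A₁E₁ = 180200000 N, A₂E₂ = 74020000 N, ΣAE = 254200000 N.
δ = PL/ΣAE = -248000·290/254200000 = -0.2829 mm.

-0.283 mm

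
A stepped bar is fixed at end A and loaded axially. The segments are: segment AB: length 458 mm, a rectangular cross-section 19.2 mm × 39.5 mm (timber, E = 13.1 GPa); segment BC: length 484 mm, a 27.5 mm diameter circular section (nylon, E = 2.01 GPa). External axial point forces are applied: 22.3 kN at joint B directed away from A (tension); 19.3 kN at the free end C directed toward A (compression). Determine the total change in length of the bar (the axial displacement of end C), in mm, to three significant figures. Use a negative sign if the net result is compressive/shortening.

-7.69 mm

Internal axial forces (sectioning from the free end, tension +): N_BC = -19.3 kN, N_AB = 3 kN.
A_AB = 758.4 mm².
A_BC = 594 mm².
δ_AB = 3000·458/(758.4·13100) = 0.1383 mm
δ_BC = -19300·484/(594·2010) = -7.824 mm
δ = Σδ_i = -7.686 mm.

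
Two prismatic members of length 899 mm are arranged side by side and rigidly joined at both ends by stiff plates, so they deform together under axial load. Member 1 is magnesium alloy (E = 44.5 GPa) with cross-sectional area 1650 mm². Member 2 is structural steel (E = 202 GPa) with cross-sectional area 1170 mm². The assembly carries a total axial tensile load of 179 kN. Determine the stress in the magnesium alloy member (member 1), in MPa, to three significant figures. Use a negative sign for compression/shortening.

25.7 MPa

Equal strain + equilibrium ⇒ each member carries load in proportion to AE: A₁E₁ = 73420000 N, A₂E₂ = 236300000 N, ΣAE = 309800000 N.
σ₁ = P·E₁/ΣAE = 179000·44500/309800000 = 25.71 MPa.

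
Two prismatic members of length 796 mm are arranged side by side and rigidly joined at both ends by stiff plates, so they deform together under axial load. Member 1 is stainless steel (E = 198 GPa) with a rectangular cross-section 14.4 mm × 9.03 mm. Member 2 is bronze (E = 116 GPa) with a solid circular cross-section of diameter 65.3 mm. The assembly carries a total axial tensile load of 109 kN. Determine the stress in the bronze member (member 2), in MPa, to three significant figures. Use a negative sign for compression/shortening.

A_1 = 130 mm².
A_2 = 3349 mm².
Equal strain + equilibrium ⇒ each member carries load in proportion to AE: A₁E₁ = 25750000 N, A₂E₂ = 388500000 N, ΣAE = 414200000 N.
σ₂ = P·E₂/ΣAE = 109000·116000/414200000 = 30.52 MPa.

30.5 MPa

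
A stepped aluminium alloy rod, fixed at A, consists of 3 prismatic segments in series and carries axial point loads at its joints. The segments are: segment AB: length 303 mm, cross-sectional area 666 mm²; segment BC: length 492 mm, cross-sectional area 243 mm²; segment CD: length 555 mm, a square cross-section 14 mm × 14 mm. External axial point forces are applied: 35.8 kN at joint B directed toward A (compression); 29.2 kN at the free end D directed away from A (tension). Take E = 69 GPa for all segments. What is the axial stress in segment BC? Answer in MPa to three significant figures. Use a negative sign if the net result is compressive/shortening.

120 MPa

Internal axial forces (sectioning from the free end, tension +): N_CD = 29.2 kN, N_BC = 29.2 kN, N_AB = -6.6 kN.
σ_BC = N_BC/A_BC = 29200/243 = 120.2 MPa.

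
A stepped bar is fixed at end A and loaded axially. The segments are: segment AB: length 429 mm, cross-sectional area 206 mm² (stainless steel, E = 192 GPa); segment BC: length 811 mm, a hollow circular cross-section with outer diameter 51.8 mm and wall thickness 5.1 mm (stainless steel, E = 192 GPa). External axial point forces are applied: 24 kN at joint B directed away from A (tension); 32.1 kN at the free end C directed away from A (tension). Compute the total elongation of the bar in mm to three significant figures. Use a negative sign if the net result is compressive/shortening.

Internal axial forces (sectioning from the free end, tension +): N_BC = 32.1 kN, N_AB = 56.1 kN.
A_BC = 748.2 mm².
δ_AB = 56100·429/(206·192000) = 0.6085 mm
δ_BC = 32100·811/(748.2·192000) = 0.1812 mm
δ = Σδ_i = 0.7897 mm.

0.790 mm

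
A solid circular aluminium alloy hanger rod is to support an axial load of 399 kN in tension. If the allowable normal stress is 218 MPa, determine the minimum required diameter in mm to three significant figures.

Required area A ≥ P/σ_allow = 399000/218 = 1830 mm².
For a solid circular section, d ≥ √(4A/π) = 48.27 mm.

48.3 mm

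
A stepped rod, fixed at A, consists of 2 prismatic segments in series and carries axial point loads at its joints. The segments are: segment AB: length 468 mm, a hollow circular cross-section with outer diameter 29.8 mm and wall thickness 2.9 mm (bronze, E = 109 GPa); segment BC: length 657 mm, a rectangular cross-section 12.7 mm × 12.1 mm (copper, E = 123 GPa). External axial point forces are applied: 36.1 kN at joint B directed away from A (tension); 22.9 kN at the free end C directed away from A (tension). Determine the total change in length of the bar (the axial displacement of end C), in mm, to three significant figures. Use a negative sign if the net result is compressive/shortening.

1.83 mm

Internal axial forces (sectioning from the free end, tension +): N_BC = 22.9 kN, N_AB = 59 kN.
A_AB = 245.1 mm².
A_BC = 153.7 mm².
δ_AB = 59000·468/(245.1·109000) = 1.034 mm
δ_BC = 22900·657/(153.7·123000) = 0.796 mm
δ = Σδ_i = 1.83 mm.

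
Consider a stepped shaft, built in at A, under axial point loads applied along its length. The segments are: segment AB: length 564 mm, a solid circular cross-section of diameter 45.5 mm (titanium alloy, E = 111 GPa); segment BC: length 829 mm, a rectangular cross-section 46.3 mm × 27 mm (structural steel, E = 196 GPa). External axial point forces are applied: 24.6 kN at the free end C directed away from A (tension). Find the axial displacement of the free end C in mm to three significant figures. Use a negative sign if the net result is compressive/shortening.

Internal axial forces (sectioning from the free end, tension +): N_BC = 24.6 kN, N_AB = 24.6 kN.
A_AB = 1626 mm².
A_BC = 1250 mm².
δ_AB = 24600·564/(1626·111000) = 0.07687 mm
δ_BC = 24600·829/(1250·196000) = 0.08323 mm
δ = Σδ_i = 0.1601 mm.

0.160 mm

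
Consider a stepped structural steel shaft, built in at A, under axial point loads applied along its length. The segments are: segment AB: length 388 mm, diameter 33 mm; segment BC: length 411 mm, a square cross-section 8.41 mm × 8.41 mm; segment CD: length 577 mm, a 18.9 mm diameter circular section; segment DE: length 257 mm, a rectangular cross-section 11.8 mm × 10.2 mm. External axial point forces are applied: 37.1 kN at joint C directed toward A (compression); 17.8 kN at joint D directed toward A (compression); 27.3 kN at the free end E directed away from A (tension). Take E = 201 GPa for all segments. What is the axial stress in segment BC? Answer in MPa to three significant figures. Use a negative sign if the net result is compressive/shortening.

Internal axial forces (sectioning from the free end, tension +): N_DE = 27.3 kN, N_CD = 9.5 kN, N_BC = -27.6 kN, N_AB = -27.6 kN.
A_BC = 70.73 mm².
σ_BC = N_BC/A_BC = -27600/70.73 = -390.2 MPa.

-390 MPa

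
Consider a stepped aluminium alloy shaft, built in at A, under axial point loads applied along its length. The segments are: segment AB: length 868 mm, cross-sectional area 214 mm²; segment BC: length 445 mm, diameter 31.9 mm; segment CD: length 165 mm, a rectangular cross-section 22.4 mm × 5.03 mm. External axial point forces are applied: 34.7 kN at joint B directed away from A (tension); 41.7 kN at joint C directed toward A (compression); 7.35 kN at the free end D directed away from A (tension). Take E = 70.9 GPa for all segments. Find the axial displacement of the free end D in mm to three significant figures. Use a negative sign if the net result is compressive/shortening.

Internal axial forces (sectioning from the free end, tension +): N_CD = 7.35 kN, N_BC = -34.35 kN, N_AB = 0.35 kN.
A_BC = 799.2 mm².
A_CD = 112.7 mm².
δ_AB = 350·868/(214·70900) = 0.02002 mm
δ_BC = -34350·445/(799.2·70900) = -0.2698 mm
δ_CD = 7350·165/(112.7·70900) = 0.1518 mm
δ = Σδ_i = -0.09792 mm.

-0.0979 mm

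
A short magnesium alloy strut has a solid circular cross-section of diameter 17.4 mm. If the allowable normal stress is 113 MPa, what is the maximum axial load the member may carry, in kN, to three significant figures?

26.9 kN

A = 237.8 mm².
P_max = σ_allow · A = 113 · 237.8 = 26870 N = 26.87 kN.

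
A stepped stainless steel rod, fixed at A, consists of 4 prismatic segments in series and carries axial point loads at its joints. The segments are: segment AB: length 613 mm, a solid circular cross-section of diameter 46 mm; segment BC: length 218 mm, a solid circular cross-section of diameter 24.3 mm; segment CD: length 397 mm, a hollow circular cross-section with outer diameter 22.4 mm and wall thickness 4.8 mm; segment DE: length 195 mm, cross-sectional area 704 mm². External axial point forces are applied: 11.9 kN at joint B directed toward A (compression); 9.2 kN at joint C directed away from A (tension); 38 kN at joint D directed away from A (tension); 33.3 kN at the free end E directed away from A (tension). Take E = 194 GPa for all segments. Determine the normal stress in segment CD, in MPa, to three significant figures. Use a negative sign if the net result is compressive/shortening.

Internal axial forces (sectioning from the free end, tension +): N_DE = 33.3 kN, N_CD = 71.3 kN, N_BC = 80.5 kN, N_AB = 68.6 kN.
A_CD = 265.4 mm².
σ_CD = N_CD/A_CD = 71300/265.4 = 268.6 MPa.

269 MPa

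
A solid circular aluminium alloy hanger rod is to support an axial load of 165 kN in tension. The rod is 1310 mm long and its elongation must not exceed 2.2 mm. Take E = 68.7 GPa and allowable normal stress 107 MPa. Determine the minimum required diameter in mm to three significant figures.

44.3 mm

Required area A ≥ P/σ_allow = 165000/107 = 1542 mm².
For a solid circular section, d ≥ √(4A/π) = 44.31 mm.
Elongation limit: A ≥ PL/(Eδ_allow) = 165000·1310/(68700·2.2) = 1430 mm² ⇒ d ≥ 42.67 mm.
The stress limit governs.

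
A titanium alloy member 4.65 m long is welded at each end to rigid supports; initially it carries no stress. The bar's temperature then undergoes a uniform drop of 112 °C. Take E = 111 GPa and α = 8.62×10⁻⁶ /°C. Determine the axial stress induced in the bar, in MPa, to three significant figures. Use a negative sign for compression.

107 MPa

Free thermal expansion αLΔT = 8.62e-6 · 4650 · -112 = -4.489 mm.
The walls impose strain ε = −(-4.489)/4650 = 9.6544e-04; σ = Eε = 111000 · 9.6544e-04 = 107.2 MPa.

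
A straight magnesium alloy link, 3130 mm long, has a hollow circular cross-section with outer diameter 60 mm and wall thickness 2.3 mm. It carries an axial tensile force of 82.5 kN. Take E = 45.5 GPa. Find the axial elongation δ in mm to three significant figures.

13.6 mm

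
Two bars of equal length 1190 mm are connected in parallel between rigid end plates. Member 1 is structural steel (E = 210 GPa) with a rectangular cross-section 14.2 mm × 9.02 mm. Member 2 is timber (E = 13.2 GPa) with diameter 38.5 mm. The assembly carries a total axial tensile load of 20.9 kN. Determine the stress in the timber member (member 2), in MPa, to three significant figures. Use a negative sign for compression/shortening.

6.53 MPa

A_1 = 128.1 mm².
A_2 = 1164 mm².
Equal strain + equilibrium ⇒ each member carries load in proportion to AE: A₁E₁ = 26900000 N, A₂E₂ = 15370000 N, ΣAE = 42260000 N.
σ₂ = P·E₂/ΣAE = 20900·13200/42260000 = 6.527 MPa.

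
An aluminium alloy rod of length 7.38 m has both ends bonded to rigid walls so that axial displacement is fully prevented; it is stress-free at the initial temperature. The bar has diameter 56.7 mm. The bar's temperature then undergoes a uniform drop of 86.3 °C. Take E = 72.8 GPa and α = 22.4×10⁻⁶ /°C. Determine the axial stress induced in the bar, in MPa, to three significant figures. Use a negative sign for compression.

Free thermal expansion αLΔT = 22.4e-6 · 7380 · -86.3 = -14.27 mm.
The walls impose strain ε = −(-14.27)/7380 = 1.9331e-03; σ = Eε = 72800 · 1.9331e-03 = 140.7 MPa.

141 MPa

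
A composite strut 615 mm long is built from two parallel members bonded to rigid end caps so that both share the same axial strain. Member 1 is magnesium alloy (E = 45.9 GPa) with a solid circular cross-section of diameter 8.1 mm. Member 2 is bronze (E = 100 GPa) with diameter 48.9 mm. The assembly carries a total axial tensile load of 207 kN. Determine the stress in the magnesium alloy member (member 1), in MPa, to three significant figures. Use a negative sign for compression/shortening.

A_1 = 51.53 mm².
A_2 = 1878 mm².
Equal strain + equilibrium ⇒ each member carries load in proportion to AE: A₁E₁ = 2365000 N, A₂E₂ = 187800000 N, ΣAE = 190200000 N.
σ₁ = P·E₁/ΣAE = 207000·45900/190200000 = 49.96 MPa.

50.0 MPa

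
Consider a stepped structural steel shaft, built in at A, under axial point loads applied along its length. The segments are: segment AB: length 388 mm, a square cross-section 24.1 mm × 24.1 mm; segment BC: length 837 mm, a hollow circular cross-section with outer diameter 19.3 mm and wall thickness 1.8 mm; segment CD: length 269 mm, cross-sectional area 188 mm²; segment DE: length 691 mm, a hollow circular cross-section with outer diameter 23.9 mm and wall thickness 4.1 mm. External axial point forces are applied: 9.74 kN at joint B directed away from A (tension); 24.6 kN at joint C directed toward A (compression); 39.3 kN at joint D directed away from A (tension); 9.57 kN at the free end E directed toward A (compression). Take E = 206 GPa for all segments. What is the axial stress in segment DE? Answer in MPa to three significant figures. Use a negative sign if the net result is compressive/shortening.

Internal axial forces (sectioning from the free end, tension +): N_DE = -9.57 kN, N_CD = 29.73 kN, N_BC = 5.13 kN, N_AB = 14.87 kN.
A_DE = 255 mm².
σ_DE = N_DE/A_DE = -9570/255 = -37.52 MPa.

-37.5 MPa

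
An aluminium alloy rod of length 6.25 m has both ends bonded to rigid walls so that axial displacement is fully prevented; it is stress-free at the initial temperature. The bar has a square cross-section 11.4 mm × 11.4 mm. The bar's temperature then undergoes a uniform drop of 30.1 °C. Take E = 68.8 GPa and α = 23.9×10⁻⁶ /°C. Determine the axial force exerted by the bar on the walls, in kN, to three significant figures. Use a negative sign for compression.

6.43 kN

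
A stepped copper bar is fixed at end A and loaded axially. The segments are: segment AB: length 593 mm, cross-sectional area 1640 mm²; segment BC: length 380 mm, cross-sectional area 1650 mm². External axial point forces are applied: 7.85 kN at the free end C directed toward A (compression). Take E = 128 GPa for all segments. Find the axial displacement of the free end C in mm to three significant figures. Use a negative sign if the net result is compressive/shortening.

-0.0363 mm

Internal axial forces (sectioning from the free end, tension +): N_BC = -7.85 kN, N_AB = -7.85 kN.
δ_AB = -7850·593/(1640·128000) = -0.02218 mm
δ_BC = -7850·380/(1650·128000) = -0.01412 mm
δ = Σδ_i = -0.0363 mm.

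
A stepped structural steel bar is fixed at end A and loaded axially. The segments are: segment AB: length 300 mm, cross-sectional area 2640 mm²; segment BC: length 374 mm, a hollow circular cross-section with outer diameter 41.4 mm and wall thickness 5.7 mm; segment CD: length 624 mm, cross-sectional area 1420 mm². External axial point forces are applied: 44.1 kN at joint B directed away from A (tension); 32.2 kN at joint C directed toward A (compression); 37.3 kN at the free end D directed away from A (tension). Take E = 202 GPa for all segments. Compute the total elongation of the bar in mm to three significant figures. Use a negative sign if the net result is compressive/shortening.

0.124 mm

Internal axial forces (sectioning from the free end, tension +): N_CD = 37.3 kN, N_BC = 5.1 kN, N_AB = 49.2 kN.
A_BC = 639.3 mm².
δ_AB = 49200·300/(2640·202000) = 0.02768 mm
δ_BC = 5100·374/(639.3·202000) = 0.01477 mm
δ_CD = 37300·624/(1420·202000) = 0.08114 mm
δ = Σδ_i = 0.1236 mm.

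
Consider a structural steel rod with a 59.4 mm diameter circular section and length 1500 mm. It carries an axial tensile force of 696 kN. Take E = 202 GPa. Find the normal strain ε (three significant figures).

0.00124

A = 2771 mm².
σ = N/A = 251.2 MPa; ε = σ/E = 251.2/202000 = 1.243e-03.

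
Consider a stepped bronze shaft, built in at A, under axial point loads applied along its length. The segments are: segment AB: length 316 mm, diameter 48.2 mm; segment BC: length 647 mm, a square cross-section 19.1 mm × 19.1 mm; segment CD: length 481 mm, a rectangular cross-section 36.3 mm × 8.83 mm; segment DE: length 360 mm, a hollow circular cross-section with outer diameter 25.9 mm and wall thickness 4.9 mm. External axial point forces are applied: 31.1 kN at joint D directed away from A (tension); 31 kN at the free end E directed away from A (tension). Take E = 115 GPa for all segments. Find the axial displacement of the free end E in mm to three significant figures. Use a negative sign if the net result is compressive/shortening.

2.16 mm

Internal axial forces (sectioning from the free end, tension +): N_DE = 31 kN, N_CD = 62.1 kN, N_BC = 62.1 kN, N_AB = 62.1 kN.
A_AB = 1825 mm².
A_BC = 364.8 mm².
A_CD = 320.5 mm².
A_DE = 323.3 mm².
δ_AB = 62100·316/(1825·115000) = 0.09352 mm
δ_BC = 62100·647/(364.8·115000) = 0.9577 mm
δ_CD = 62100·481/(320.5·115000) = 0.8103 mm
δ_DE = 31000·360/(323.3·115000) = 0.3002 mm
δ = Σδ_i = 2.162 mm.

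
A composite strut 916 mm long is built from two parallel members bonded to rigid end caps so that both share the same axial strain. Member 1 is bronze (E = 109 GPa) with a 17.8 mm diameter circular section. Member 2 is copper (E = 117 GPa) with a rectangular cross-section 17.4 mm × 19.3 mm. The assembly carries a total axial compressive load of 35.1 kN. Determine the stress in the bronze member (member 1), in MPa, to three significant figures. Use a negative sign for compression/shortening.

-57.6 MPa

A_1 = 248.8 mm².
A_2 = 335.8 mm².
Equal strain + equilibrium ⇒ each member carries load in proportion to AE: A₁E₁ = 27120000 N, A₂E₂ = 39290000 N, ΣAE = 66420000 N.
σ₁ = P·E₁/ΣAE = -35100·109000/66420000 = -57.61 MPa.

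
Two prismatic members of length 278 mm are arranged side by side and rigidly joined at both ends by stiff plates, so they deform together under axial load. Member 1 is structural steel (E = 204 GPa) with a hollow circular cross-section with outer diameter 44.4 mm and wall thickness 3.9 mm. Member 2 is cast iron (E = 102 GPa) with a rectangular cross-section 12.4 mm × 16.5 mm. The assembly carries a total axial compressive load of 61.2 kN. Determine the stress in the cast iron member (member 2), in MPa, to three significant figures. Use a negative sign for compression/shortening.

A_1 = 496.2 mm².
A_2 = 204.6 mm².
Equal strain + equilibrium ⇒ each member carries load in proportion to AE: A₁E₁ = 101200000 N, A₂E₂ = 20870000 N, ΣAE = 122100000 N.
σ₂ = P·E₂/ΣAE = -61200·102000/122100000 = -51.13 MPa.

-51.1 MPa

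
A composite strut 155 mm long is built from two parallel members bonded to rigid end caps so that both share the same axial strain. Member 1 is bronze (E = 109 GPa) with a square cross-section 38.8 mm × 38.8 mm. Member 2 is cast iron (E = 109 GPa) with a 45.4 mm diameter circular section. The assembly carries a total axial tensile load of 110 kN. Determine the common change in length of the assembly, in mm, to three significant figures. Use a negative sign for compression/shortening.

A_1 = 1505 mm².
A_2 = 1619 mm².
Equal strain + equilibrium ⇒ each member carries load in proportion to AE: A₁E₁ = 164100000 N, A₂E₂ = 176500000 N, ΣAE = 340500000 N.
δ = PL/ΣAE = 110000·155/340500000 = 0.05007 mm.

0.0501 mm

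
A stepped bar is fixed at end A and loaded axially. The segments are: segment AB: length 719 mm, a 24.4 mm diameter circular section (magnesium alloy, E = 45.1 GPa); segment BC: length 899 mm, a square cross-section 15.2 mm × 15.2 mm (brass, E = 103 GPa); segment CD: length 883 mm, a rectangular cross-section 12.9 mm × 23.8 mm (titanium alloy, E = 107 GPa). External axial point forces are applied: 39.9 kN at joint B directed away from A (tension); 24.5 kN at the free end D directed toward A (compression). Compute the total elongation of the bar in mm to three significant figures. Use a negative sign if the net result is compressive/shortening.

-1.06 mm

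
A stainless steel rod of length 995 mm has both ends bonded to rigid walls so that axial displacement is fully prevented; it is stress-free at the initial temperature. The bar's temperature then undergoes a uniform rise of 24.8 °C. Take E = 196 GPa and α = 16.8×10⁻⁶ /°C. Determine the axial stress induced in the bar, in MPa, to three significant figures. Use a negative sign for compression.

Free thermal expansion αLΔT = 16.8e-6 · 995 · 24.8 = 0.4146 mm.
The walls impose strain ε = −(0.4146)/995 = -4.1664e-04; σ = Eε = 196000 · -4.1664e-04 = -81.66 MPa.

-81.7 MPa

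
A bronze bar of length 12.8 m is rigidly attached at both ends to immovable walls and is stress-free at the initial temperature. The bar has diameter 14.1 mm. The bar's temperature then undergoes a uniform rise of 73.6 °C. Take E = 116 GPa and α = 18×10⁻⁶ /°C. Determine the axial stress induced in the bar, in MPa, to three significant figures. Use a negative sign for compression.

Free thermal expansion αLΔT = 18e-6 · 12800 · 73.6 = 16.96 mm.
The walls impose strain ε = −(16.96)/12800 = -1.3248e-03; σ = Eε = 116000 · -1.3248e-03 = -153.7 MPa.

-154 MPa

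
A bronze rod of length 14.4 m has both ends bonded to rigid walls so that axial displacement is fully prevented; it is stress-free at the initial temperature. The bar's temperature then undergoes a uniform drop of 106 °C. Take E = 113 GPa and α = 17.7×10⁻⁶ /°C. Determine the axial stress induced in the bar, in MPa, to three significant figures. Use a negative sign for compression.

212 MPa

Free thermal expansion αLΔT = 17.7e-6 · 14400 · -106 = -27.02 mm.
The walls impose strain ε = −(-27.02)/14400 = 1.8762e-03; σ = Eε = 113000 · 1.8762e-03 = 212 MPa.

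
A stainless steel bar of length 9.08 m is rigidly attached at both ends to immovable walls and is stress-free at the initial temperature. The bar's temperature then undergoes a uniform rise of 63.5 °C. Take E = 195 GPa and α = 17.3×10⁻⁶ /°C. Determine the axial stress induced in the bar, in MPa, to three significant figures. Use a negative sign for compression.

Free thermal expansion αLΔT = 17.3e-6 · 9080 · 63.5 = 9.975 mm.
The walls impose strain ε = −(9.975)/9080 = -1.0986e-03; σ = Eε = 195000 · -1.0986e-03 = -214.2 MPa.

-214 MPa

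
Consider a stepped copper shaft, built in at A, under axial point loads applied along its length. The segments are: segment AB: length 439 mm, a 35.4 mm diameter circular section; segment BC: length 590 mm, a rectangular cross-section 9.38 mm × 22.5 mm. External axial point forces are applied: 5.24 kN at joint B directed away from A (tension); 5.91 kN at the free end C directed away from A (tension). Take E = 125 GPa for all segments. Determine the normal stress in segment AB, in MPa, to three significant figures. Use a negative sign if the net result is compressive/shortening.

11.3 MPa

Internal axial forces (sectioning from the free end, tension +): N_BC = 5.91 kN, N_AB = 11.15 kN.
A_AB = 984.2 mm².
σ_AB = N_AB/A_AB = 11150/984.2 = 11.33 MPa.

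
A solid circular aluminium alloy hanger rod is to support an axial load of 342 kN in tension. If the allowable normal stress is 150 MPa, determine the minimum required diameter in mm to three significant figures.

53.9 mm

Required area A ≥ P/σ_allow = 342000/150 = 2280 mm².
For a solid circular section, d ≥ √(4A/π) = 53.88 mm.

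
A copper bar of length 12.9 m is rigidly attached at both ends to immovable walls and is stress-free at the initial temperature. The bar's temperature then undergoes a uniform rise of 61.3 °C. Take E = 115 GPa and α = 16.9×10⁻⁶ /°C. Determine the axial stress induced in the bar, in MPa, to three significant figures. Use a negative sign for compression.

-119 MPa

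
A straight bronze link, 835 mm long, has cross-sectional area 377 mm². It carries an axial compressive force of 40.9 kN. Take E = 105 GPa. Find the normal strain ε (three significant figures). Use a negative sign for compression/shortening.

-0.00103

σ = N/A = -108.5 MPa; ε = σ/E = -108.5/105000 = -1.033e-03.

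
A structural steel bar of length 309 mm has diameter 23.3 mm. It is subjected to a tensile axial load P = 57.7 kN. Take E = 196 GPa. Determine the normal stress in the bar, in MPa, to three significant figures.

135 MPa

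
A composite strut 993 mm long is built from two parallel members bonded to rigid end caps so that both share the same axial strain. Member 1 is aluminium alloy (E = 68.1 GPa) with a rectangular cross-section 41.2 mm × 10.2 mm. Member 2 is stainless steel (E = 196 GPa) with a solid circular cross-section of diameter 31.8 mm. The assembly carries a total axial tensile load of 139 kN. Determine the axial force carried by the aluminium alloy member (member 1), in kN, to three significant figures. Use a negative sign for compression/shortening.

21.6 kN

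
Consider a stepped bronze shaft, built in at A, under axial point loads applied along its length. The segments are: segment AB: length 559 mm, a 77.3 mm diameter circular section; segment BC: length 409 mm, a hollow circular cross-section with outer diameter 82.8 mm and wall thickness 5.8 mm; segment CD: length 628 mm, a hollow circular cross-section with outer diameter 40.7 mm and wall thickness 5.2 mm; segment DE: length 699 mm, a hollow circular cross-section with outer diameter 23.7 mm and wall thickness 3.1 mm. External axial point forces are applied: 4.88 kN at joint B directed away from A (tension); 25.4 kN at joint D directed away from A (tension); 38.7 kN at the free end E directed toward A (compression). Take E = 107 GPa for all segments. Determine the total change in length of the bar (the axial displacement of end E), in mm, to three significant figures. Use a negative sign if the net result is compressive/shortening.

-1.44 mm

Internal axial forces (sectioning from the free end, tension +): N_DE = -38.7 kN, N_CD = -13.3 kN, N_BC = -13.3 kN, N_AB = -8.42 kN.
A_AB = 4693 mm².
A_BC = 1403 mm².
A_CD = 579.9 mm².
A_DE = 200.6 mm².
δ_AB = -8420·559/(4693·107000) = -0.009373 mm
δ_BC = -13300·409/(1403·107000) = -0.03623 mm
δ_CD = -13300·628/(579.9·107000) = -0.1346 mm
δ_DE = -38700·699/(200.6·107000) = -1.26 mm
δ = Σδ_i = -1.44 mm.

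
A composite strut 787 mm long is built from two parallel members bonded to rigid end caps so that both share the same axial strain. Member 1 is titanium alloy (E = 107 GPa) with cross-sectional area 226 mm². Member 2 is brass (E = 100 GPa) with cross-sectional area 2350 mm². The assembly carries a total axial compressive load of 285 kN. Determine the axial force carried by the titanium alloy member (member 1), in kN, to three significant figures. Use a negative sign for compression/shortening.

Equal strain + equilibrium ⇒ each member carries load in proportion to AE: A₁E₁ = 24180000 N, A₂E₂ = 235000000 N, ΣAE = 259200000 N.
F₁ = P·A₁E₁/ΣAE = -285000·24180000/259200000 = -26590 N.

-26.6 kN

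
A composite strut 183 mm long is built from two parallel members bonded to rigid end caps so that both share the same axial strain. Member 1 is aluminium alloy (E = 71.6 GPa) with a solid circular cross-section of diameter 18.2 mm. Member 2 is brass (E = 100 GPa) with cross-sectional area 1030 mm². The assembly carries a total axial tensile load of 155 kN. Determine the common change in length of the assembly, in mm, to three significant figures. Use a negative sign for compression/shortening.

0.233 mm

A_1 = 260.2 mm².
Equal strain + equilibrium ⇒ each member carries load in proportion to AE: A₁E₁ = 18630000 N, A₂E₂ = 103000000 N, ΣAE = 121600000 N.
δ = PL/ΣAE = 155000·183/121600000 = 0.2332 mm.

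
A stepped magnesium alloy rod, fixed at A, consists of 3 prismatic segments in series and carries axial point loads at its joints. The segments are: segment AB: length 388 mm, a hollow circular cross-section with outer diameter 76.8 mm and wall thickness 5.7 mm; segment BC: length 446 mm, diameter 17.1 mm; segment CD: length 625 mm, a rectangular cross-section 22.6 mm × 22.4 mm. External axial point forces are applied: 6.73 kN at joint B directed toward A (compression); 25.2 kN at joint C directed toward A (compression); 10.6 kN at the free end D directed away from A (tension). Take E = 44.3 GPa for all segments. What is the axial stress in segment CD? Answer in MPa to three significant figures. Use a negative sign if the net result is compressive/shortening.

20.9 MPa

Internal axial forces (sectioning from the free end, tension +): N_CD = 10.6 kN, N_BC = -14.6 kN, N_AB = -21.33 kN.
A_CD = 506.2 mm².
σ_CD = N_CD/A_CD = 10600/506.2 = 20.94 MPa.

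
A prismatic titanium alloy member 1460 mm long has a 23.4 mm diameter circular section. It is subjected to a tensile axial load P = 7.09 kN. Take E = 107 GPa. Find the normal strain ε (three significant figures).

A = 430.1 mm².
σ = N/A = 16.49 MPa; ε = σ/E = 16.49/107000 = 1.541e-04.

1.54e-04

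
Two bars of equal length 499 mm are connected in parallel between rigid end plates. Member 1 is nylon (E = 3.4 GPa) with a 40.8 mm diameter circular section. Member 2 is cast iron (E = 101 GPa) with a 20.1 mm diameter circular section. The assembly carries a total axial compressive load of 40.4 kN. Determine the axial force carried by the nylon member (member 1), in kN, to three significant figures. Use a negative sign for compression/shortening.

A_1 = 1307 mm².
A_2 = 317.3 mm².
Equal strain + equilibrium ⇒ each member carries load in proportion to AE: A₁E₁ = 4445000 N, A₂E₂ = 32050000 N, ΣAE = 36490000 N.
F₁ = P·A₁E₁/ΣAE = -40400·4445000/36490000 = -4921 N.

-4.92 kN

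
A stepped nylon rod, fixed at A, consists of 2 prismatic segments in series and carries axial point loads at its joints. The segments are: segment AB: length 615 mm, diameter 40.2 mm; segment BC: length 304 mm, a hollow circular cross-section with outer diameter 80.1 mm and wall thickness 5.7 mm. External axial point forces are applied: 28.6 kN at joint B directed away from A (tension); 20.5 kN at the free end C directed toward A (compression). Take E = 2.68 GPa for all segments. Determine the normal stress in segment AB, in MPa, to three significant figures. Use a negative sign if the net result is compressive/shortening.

6.38 MPa

Internal axial forces (sectioning from the free end, tension +): N_BC = -20.5 kN, N_AB = 8.1 kN.
A_AB = 1269 mm².
σ_AB = N_AB/A_AB = 8100/1269 = 6.382 MPa.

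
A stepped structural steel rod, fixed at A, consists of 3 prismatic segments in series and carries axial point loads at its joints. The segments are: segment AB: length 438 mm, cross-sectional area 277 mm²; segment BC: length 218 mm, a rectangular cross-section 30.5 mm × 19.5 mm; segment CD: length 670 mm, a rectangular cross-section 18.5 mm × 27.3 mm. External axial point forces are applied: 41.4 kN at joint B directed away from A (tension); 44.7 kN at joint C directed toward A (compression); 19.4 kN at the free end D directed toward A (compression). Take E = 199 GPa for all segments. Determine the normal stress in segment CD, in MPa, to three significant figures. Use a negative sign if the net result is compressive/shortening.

-38.4 MPa

Internal axial forces (sectioning from the free end, tension +): N_CD = -19.4 kN, N_BC = -64.1 kN, N_AB = -22.7 kN.
A_CD = 505.1 mm².
σ_CD = N_CD/A_CD = -19400/505.1 = -38.41 MPa.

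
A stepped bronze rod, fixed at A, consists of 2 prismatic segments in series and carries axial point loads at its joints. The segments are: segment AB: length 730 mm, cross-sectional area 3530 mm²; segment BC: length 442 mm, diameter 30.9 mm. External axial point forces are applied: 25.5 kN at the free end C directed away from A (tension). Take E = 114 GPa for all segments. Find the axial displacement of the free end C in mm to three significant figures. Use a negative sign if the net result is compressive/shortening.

Internal axial forces (sectioning from the free end, tension +): N_BC = 25.5 kN, N_AB = 25.5 kN.
A_BC = 749.9 mm².
δ_AB = 25500·730/(3530·114000) = 0.04626 mm
δ_BC = 25500·442/(749.9·114000) = 0.1318 mm
δ = Σδ_i = 0.1781 mm.

0.178 mm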